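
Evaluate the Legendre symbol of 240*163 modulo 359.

By multiplicativity, (240·163/359) = (240/359)·(163/359).
First factor (240/359):
(240/359)
  = (15/359)    [359 ≡ 7 mod 8 ⇒ (2/359)^4 = +1]
  = -(359/15)    [QR: both ≡ 3 mod 4, sign flips]
  = -(14/15)    [359 ≡ 14 mod 15]
  = -(7/15)    [15 ≡ 7 mod 8 ⇒ (2/15) = +1]
  = (15/7)    [QR: both ≡ 3 mod 4, sign flips]
  = (1/7)    [15 ≡ 1 mod 7]
  = 1    [(1/7) = 1]
Second factor (163/359):
(163/359)
  = -(359/163)    [QR: both ≡ 3 mod 4, sign flips]
  = -(33/163)    [359 ≡ 33 mod 163]
  = -(163/33)    [QR: 33 ≡ 1 mod 4, sign kept]
  = -(31/33)    [163 ≡ 31 mod 33]
  = -(33/31)    [QR: 33 ≡ 1 mod 4, sign kept]
  = -(2/31)    [33 ≡ 2 mod 31]
  = -(1/31)    [31 ≡ 7 mod 8 ⇒ (2/31) = +1]
  = -1    [(1/31) = 1]
Product: (1)·(-1) = -1.

-1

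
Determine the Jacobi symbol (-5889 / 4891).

Reduce the numerator: -5889 ≡ 3893 (mod 4891), so (-5889 / 4891) = (3893 / 4891).
3893 ≡ 1 (mod 4), so quadratic reciprocity gives (3893 / 4891) = (4891 / 3893). Reduce: 4891 ≡ 998 (mod 3893). Now have (998 / 3893).
Factor out 2: 998 = 2·499. Since 3893 ≡ 5 (mod 8), (2 / 3893) = -1. Now have -(499 / 3893).
3893 ≡ 1 (mod 4), so quadratic reciprocity gives (499 / 3893) = (3893 / 499). Reduce: 3893 ≡ 400 (mod 499). Now have -(400 / 499).
Factor out 2: 400 = 2^4·25. Since 499 ≡ 3 (mod 8), (2 / 499) = -1, and (2 / 499)^4 = +1. Now have -(25 / 499).
25 ≡ 1 (mod 4), so quadratic reciprocity gives (25 / 499) = (499 / 25). Reduce: 499 ≡ 24 (mod 25). Now have -(24 / 25).
Factor out 2: 24 = 2^3·3. Since 25 ≡ 1 (mod 8), (2 / 25) = +1, and (2 / 25)^3 = +1. Now have -(3 / 25).
25 ≡ 1 (mod 4), so quadratic reciprocity gives (3 / 25) = (25 / 3). Reduce: 25 ≡ 1 (mod 3). Now have -(1 / 3).
(1 / 3) = 1. Collecting the sign factors: -1.

-1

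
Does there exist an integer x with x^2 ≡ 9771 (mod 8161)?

yes

(9771/8161)
  = (1610/8161)    [9771 ≡ 1610 mod 8161]
  = (805/8161)    [8161 ≡ 1 mod 8 ⇒ (2/8161) = +1]
  = (8161/805)    [QR: 805 ≡ 1 mod 4, sign kept]
  = (111/805)    [8161 ≡ 111 mod 805]
  = (805/111)    [QR: 805 ≡ 1 mod 4, sign kept]
  = (28/111)    [805 ≡ 28 mod 111]
  = (7/111)    [111 ≡ 7 mod 8 ⇒ (2/111)^2 = +1]
  = -(111/7)    [QR: both ≡ 3 mod 4, sign flips]
  = -(6/7)    [111 ≡ 6 mod 7]
  = -(3/7)    [7 ≡ 7 mod 8 ⇒ (2/7) = +1]
  = (7/3)    [QR: both ≡ 3 mod 4, sign flips]
  = (1/3)    [7 ≡ 1 mod 3]
  = 1    [(1/3) = 1]
(9771/8161) = 1, and 8161 is prime, so 9771 is a quadratic residue mod 8161.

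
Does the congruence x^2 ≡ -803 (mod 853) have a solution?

Pull out -1: (-803/853) = (-1/853)·(803/853). Since 853 ≡ 1 (mod 4), (-1/853) = +1. Now have (803/853).
853 ≡ 1 (mod 4), so quadratic reciprocity gives (803/853) = (853/803). Reduce: 853 ≡ 50 (mod 803). Now have (50/803).
Factor out 2: 50 = 2·25. Since 803 ≡ 3 (mod 8), (2/803) = -1. Now have -(25/803).
25 ≡ 1 (mod 4), so quadratic reciprocity gives (25/803) = (803/25). Reduce: 803 ≡ 3 (mod 25). Now have -(3/25).
25 ≡ 1 (mod 4), so quadratic reciprocity gives (3/25) = (25/3). Reduce: 25 ≡ 1 (mod 3). Now have -(1/3).
(1/3) = 1. Collecting the sign factors: -1.
(-803/853) = -1, and 853 is prime, so -803 is not a quadratic residue mod 853.

no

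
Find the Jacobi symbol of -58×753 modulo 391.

By multiplicativity, (-58·753|391) = (-58|391)·(753|391).
First factor (-58|391):
(-58|391)
  = -(58|391)    [391 ≡ 3 mod 4 ⇒ (-1|391) = -1]
  = -(29|391)    [391 ≡ 7 mod 8 ⇒ (2|391) = +1]
  = -(391|29)    [QR: 29 ≡ 1 mod 4, sign kept]
  = -(14|29)    [391 ≡ 14 mod 29]
  = (7|29)    [29 ≡ 5 mod 8 ⇒ (2|29) = -1]
  = (29|7)    [QR: 29 ≡ 1 mod 4, sign kept]
  = (1|7)    [29 ≡ 1 mod 7]
  = 1    [(1|7) = 1]
Second factor (753|391):
(753|391)
  = (362|391)    [753 ≡ 362 mod 391]
  = (181|391)    [391 ≡ 7 mod 8 ⇒ (2|391) = +1]
  = (391|181)    [QR: 181 ≡ 1 mod 4, sign kept]
  = (29|181)    [391 ≡ 29 mod 181]
  = (181|29)    [QR: 29 ≡ 1 mod 4, sign kept]
  = (7|29)    [181 ≡ 7 mod 29]
  = (29|7)    [QR: 29 ≡ 1 mod 4, sign kept]
  = (1|7)    [29 ≡ 1 mod 7]
  = 1    [(1|7) = 1]
Product: (1)·(1) = 1.

1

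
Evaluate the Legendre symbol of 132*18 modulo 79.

By multiplicativity, (132·18 / 79) = (132 / 79)·(18 / 79).
First factor (132 / 79):
Reduce the numerator: 132 ≡ 53 (mod 79), so (132 / 79) = (53 / 79).
53 ≡ 1 (mod 4), so quadratic reciprocity gives (53 / 79) = (79 / 53). Reduce: 79 ≡ 26 (mod 53). Now have (26 / 53).
Factor out 2: 26 = 2·13. Since 53 ≡ 5 (mod 8), (2 / 53) = -1. Now have -(13 / 53).
13 ≡ 1 (mod 4), so quadratic reciprocity gives (13 / 53) = (53 / 13). Reduce: 53 ≡ 1 (mod 13). Now have -(1 / 13).
(1 / 13) = 1. Collecting the sign factors: -1.
Second factor (18 / 79):
Factor out 2: 18 = 2·9. Since 79 ≡ 7 (mod 8), (2 / 79) = +1. Now have (9 / 79).
9 ≡ 1 (mod 4), so quadratic reciprocity gives (9 / 79) = (79 / 9). Reduce: 79 ≡ 7 (mod 9). Now have (7 / 9).
9 ≡ 1 (mod 4), so quadratic reciprocity gives (7 / 9) = (9 / 7). Reduce: 9 ≡ 2 (mod 7). Now have (2 / 7).
Factor out 2: 2 = 2. Since 7 ≡ 7 (mod 8), (2 / 7) = +1. Now have (1 / 7).
(1 / 7) = 1. Collecting the sign factors: 1.
Product: (-1)·(1) = -1.

-1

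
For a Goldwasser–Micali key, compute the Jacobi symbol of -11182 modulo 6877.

Pull out -1: (-11182/6877) = (-1/6877)·(11182/6877). Since 6877 ≡ 1 (mod 4), (-1/6877) = +1. Now have (11182/6877).
Reduce the numerator: 11182 ≡ 4305 (mod 6877), so (11182/6877) = (4305/6877).
4305 ≡ 1 (mod 4), so quadratic reciprocity gives (4305/6877) = (6877/4305). Reduce: 6877 ≡ 2572 (mod 4305). Now have (2572/4305).
Factor out 2: 2572 = 2^2·643. Since 4305 ≡ 1 (mod 8), (2/4305) = +1, and (2/4305)^2 = +1. Now have (643/4305).
4305 ≡ 1 (mod 4), so quadratic reciprocity gives (643/4305) = (4305/643). Reduce: 4305 ≡ 447 (mod 643). Now have (447/643).
Both 447 ≡ 3 and 643 ≡ 3 (mod 4), so reciprocity gives (447/643) = -(643/447). Reduce: 643 ≡ 196 (mod 447). Now have -(196/447).
Factor out 2: 196 = 2^2·49. Since 447 ≡ 7 (mod 8), (2/447) = +1, and (2/447)^2 = +1. Now have -(49/447).
49 ≡ 1 (mod 4), so quadratic reciprocity gives (49/447) = (447/49). Reduce: 447 ≡ 6 (mod 49). Now have -(6/49).
Factor out 2: 6 = 2·3. Since 49 ≡ 1 (mod 8), (2/49) = +1. Now have -(3/49).
49 ≡ 1 (mod 4), so quadratic reciprocity gives (3/49) = (49/3). Reduce: 49 ≡ 1 (mod 3). Now have -(1/3).
(1/3) = 1. Collecting the sign factors: -1.

-1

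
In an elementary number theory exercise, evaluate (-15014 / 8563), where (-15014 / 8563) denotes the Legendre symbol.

1

(-15014 / 8563)
  = (2112 / 8563)    [-15014 ≡ 2112 mod 8563]
  = (33 / 8563)    [8563 ≡ 3 mod 8 ⇒ (2 / 8563)^6 = +1]
  = (8563 / 33)    [QR: 33 ≡ 1 mod 4, sign kept]
  = (16 / 33)    [8563 ≡ 16 mod 33]
  = (1 / 33)    [33 ≡ 1 mod 8 ⇒ (2 / 33)^4 = +1]
  = 1    [(1 / 33) = 1]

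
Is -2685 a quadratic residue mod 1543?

Reduce the numerator: -2685 ≡ 401 (mod 1543), so (-2685|1543) = (401|1543).
401 ≡ 1 (mod 4), so quadratic reciprocity gives (401|1543) = (1543|401). Reduce: 1543 ≡ 340 (mod 401). Now have (340|401).
Factor out 2: 340 = 2^2·85. Since 401 ≡ 1 (mod 8), (2|401) = +1, and (2|401)^2 = +1. Now have (85|401).
85 ≡ 1 (mod 4), so quadratic reciprocity gives (85|401) = (401|85). Reduce: 401 ≡ 61 (mod 85). Now have (61|85).
61 ≡ 1 (mod 4), so quadratic reciprocity gives (61|85) = (85|61). Reduce: 85 ≡ 24 (mod 61). Now have (24|61).
Factor out 2: 24 = 2^3·3. Since 61 ≡ 5 (mod 8), (2|61) = -1, and (2|61)^3 = -1. Now have -(3|61).
61 ≡ 1 (mod 4), so quadratic reciprocity gives (3|61) = (61|3). Reduce: 61 ≡ 1 (mod 3). Now have -(1|3).
(1|3) = 1. Collecting the sign factors: -1.
(-2685|1543) = -1, and 1543 is prime, so -2685 is not a quadratic residue mod 1543.

no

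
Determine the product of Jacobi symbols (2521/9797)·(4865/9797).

By multiplicativity, (2521·4865/9797) = (2521/9797)·(4865/9797).
First factor (2521/9797):
2521 ≡ 1 (mod 4), so quadratic reciprocity gives (2521/9797) = (9797/2521). Reduce: 9797 ≡ 2234 (mod 2521). Now have (2234/2521).
Factor out 2: 2234 = 2·1117. Since 2521 ≡ 1 (mod 8), (2/2521) = +1. Now have (1117/2521).
1117 ≡ 1 (mod 4), so quadratic reciprocity gives (1117/2521) = (2521/1117). Reduce: 2521 ≡ 287 (mod 1117). Now have (287/1117).
1117 ≡ 1 (mod 4), so quadratic reciprocity gives (287/1117) = (1117/287). Reduce: 1117 ≡ 256 (mod 287). Now have (256/287).
Factor out 2: 256 = 2^8. Since 287 ≡ 7 (mod 8), (2/287) = +1, and (2/287)^8 = +1. Now have (1/287).
(1/287) = 1. Collecting the sign factors: 1.
Second factor (4865/9797):
4865 ≡ 1 (mod 4), so quadratic reciprocity gives (4865/9797) = (9797/4865). Reduce: 9797 ≡ 67 (mod 4865). Now have (67/4865).
4865 ≡ 1 (mod 4), so quadratic reciprocity gives (67/4865) = (4865/67). Reduce: 4865 ≡ 41 (mod 67). Now have (41/67).
41 ≡ 1 (mod 4), so quadratic reciprocity gives (41/67) = (67/41). Reduce: 67 ≡ 26 (mod 41). Now have (26/41).
Factor out 2: 26 = 2·13. Since 41 ≡ 1 (mod 8), (2/41) = +1. Now have (13/41).
13 ≡ 1 (mod 4), so quadratic reciprocity gives (13/41) = (41/13). Reduce: 41 ≡ 2 (mod 13). Now have (2/13).
Factor out 2: 2 = 2. Since 13 ≡ 5 (mod 8), (2/13) = -1. Now have -(1/13).
(1/13) = 1. Collecting the sign factors: -1.
Product: (1)·(-1) = -1.

-1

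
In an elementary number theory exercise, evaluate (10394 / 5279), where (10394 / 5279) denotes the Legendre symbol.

-1

Reduce the numerator: 10394 ≡ 5115 (mod 5279), so (10394 / 5279) = (5115 / 5279).
Both 5115 ≡ 3 and 5279 ≡ 3 (mod 4), so reciprocity gives (5115 / 5279) = -(5279 / 5115). Reduce: 5279 ≡ 164 (mod 5115). Now have -(164 / 5115).
Factor out 2: 164 = 2^2·41. Since 5115 ≡ 3 (mod 8), (2 / 5115) = -1, and (2 / 5115)^2 = +1. Now have -(41 / 5115).
41 ≡ 1 (mod 4), so quadratic reciprocity gives (41 / 5115) = (5115 / 41). Reduce: 5115 ≡ 31 (mod 41). Now have -(31 / 41).
41 ≡ 1 (mod 4), so quadratic reciprocity gives (31 / 41) = (41 / 31). Reduce: 41 ≡ 10 (mod 31). Now have -(10 / 31).
Factor out 2: 10 = 2·5. Since 31 ≡ 7 (mod 8), (2 / 31) = +1. Now have -(5 / 31).
5 ≡ 1 (mod 4), so quadratic reciprocity gives (5 / 31) = (31 / 5). Reduce: 31 ≡ 1 (mod 5). Now have -(1 / 5).
(1 / 5) = 1. Collecting the sign factors: -1.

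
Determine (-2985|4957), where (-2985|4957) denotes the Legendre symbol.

Reduce the numerator: -2985 ≡ 1972 (mod 4957), so (-2985|4957) = (1972|4957).
Factor out 2: 1972 = 2^2·493. Since 4957 ≡ 5 (mod 8), (2|4957) = -1, and (2|4957)^2 = +1. Now have (493|4957).
493 ≡ 1 (mod 4), so quadratic reciprocity gives (493|4957) = (4957|493). Reduce: 4957 ≡ 27 (mod 493). Now have (27|493).
493 ≡ 1 (mod 4), so quadratic reciprocity gives (27|493) = (493|27). Reduce: 493 ≡ 7 (mod 27). Now have (7|27).
Both 7 ≡ 3 and 27 ≡ 3 (mod 4), so reciprocity gives (7|27) = -(27|7). Reduce: 27 ≡ 6 (mod 7). Now have -(6|7).
Factor out 2: 6 = 2·3. Since 7 ≡ 7 (mod 8), (2|7) = +1. Now have -(3|7).
Both 3 ≡ 3 and 7 ≡ 3 (mod 4), so reciprocity gives (3|7) = -(7|3). Reduce: 7 ≡ 1 (mod 3). Now have (1|3).
(1|3) = 1. Collecting the sign factors: 1.

1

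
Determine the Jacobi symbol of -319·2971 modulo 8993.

1

By multiplicativity, (-319·2971/8993) = (-319/8993)·(2971/8993).
First factor (-319/8993):
Reduce the numerator: -319 ≡ 8674 (mod 8993), so (-319/8993) = (8674/8993).
Factor out 2: 8674 = 2·4337. Since 8993 ≡ 1 (mod 8), (2/8993) = +1. Now have (4337/8993).
4337 ≡ 1 (mod 4), so quadratic reciprocity gives (4337/8993) = (8993/4337). Reduce: 8993 ≡ 319 (mod 4337). Now have (319/4337).
4337 ≡ 1 (mod 4), so quadratic reciprocity gives (319/4337) = (4337/319). Reduce: 4337 ≡ 190 (mod 319). Now have (190/319).
Factor out 2: 190 = 2·95. Since 319 ≡ 7 (mod 8), (2/319) = +1. Now have (95/319).
Both 95 ≡ 3 and 319 ≡ 3 (mod 4), so reciprocity gives (95/319) = -(319/95). Reduce: 319 ≡ 34 (mod 95). Now have -(34/95).
Factor out 2: 34 = 2·17. Since 95 ≡ 7 (mod 8), (2/95) = +1. Now have -(17/95).
17 ≡ 1 (mod 4), so quadratic reciprocity gives (17/95) = (95/17). Reduce: 95 ≡ 10 (mod 17). Now have -(10/17).
Factor out 2: 10 = 2·5. Since 17 ≡ 1 (mod 8), (2/17) = +1. Now have -(5/17).
5 ≡ 1 (mod 4), so quadratic reciprocity gives (5/17) = (17/5). Reduce: 17 ≡ 2 (mod 5). Now have -(2/5).
Factor out 2: 2 = 2. Since 5 ≡ 5 (mod 8), (2/5) = -1. Now have (1/5).
(1/5) = 1. Collecting the sign factors: 1.
Second factor (2971/8993):
8993 ≡ 1 (mod 4), so quadratic reciprocity gives (2971/8993) = (8993/2971). Reduce: 8993 ≡ 80 (mod 2971). Now have (80/2971).
Factor out 2: 80 = 2^4·5. Since 2971 ≡ 3 (mod 8), (2/2971) = -1, and (2/2971)^4 = +1. Now have (5/2971).
5 ≡ 1 (mod 4), so quadratic reciprocity gives (5/2971) = (2971/5). Reduce: 2971 ≡ 1 (mod 5). Now have (1/5).
(1/5) = 1. Collecting the sign factors: 1.
Product: (1)·(1) = 1.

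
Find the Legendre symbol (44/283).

1

(44/283)
  = (11/283)    [283 ≡ 3 mod 8 ⇒ (2/283)^2 = +1]
  = -(283/11)    [QR: both ≡ 3 mod 4, sign flips]
  = -(8/11)    [283 ≡ 8 mod 11]
  = (1/11)    [11 ≡ 3 mod 8 ⇒ (2/11)^3 = -1]
  = 1    [(1/11) = 1]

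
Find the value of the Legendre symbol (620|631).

Factor out 2: 620 = 2^2·155. Since 631 ≡ 7 (mod 8), (2|631) = +1, and (2|631)^2 = +1. Now have (155|631).
Both 155 ≡ 3 and 631 ≡ 3 (mod 4), so reciprocity gives (155|631) = -(631|155). Reduce: 631 ≡ 11 (mod 155). Now have -(11|155).
Both 11 ≡ 3 and 155 ≡ 3 (mod 4), so reciprocity gives (11|155) = -(155|11). Reduce: 155 ≡ 1 (mod 11). Now have (1|11).
(1|11) = 1. Collecting the sign factors: 1.

1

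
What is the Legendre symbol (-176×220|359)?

By multiplicativity, (-176·220|359) = (-176|359)·(220|359).
First factor (-176|359):
(-176|359)
  = -(176|359)    [359 ≡ 3 mod 4 ⇒ (-1|359) = -1]
  = -(11|359)    [359 ≡ 7 mod 8 ⇒ (2|359)^4 = +1]
  = (359|11)    [QR: both ≡ 3 mod 4, sign flips]
  = (7|11)    [359 ≡ 7 mod 11]
  = -(11|7)    [QR: both ≡ 3 mod 4, sign flips]
  = -(4|7)    [11 ≡ 4 mod 7]
  = -(1|7)    [7 ≡ 7 mod 8 ⇒ (2|7)^2 = +1]
  = -1    [(1|7) = 1]
Second factor (220|359):
(220|359)
  = (55|359)    [359 ≡ 7 mod 8 ⇒ (2|359)^2 = +1]
  = -(359|55)    [QR: both ≡ 3 mod 4, sign flips]
  = -(29|55)    [359 ≡ 29 mod 55]
  = -(55|29)    [QR: 29 ≡ 1 mod 4, sign kept]
  = -(26|29)    [55 ≡ 26 mod 29]
  = (13|29)    [29 ≡ 5 mod 8 ⇒ (2|29) = -1]
  = (29|13)    [QR: 13 ≡ 1 mod 4, sign kept]
  = (3|13)    [29 ≡ 3 mod 13]
  = (13|3)    [QR: 13 ≡ 1 mod 4, sign kept]
  = (1|3)    [13 ≡ 1 mod 3]
  = 1    [(1|3) = 1]
Product: (-1)·(1) = -1.

-1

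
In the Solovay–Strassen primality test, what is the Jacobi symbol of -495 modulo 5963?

-1

(-495|5963)
  = (5468|5963)    [-495 ≡ 5468 mod 5963]
  = (1367|5963)    [5963 ≡ 3 mod 8 ⇒ (2|5963)^2 = +1]
  = -(5963|1367)    [QR: both ≡ 3 mod 4, sign flips]
  = -(495|1367)    [5963 ≡ 495 mod 1367]
  = (1367|495)    [QR: both ≡ 3 mod 4, sign flips]
  = (377|495)    [1367 ≡ 377 mod 495]
  = (495|377)    [QR: 377 ≡ 1 mod 4, sign kept]
  = (118|377)    [495 ≡ 118 mod 377]
  = (59|377)    [377 ≡ 1 mod 8 ⇒ (2|377) = +1]
  = (377|59)    [QR: 377 ≡ 1 mod 4, sign kept]
  = (23|59)    [377 ≡ 23 mod 59]
  = -(59|23)    [QR: both ≡ 3 mod 4, sign flips]
  = -(13|23)    [59 ≡ 13 mod 23]
  = -(23|13)    [QR: 13 ≡ 1 mod 4, sign kept]
  = -(10|13)    [23 ≡ 10 mod 13]
  = (5|13)    [13 ≡ 5 mod 8 ⇒ (2|13) = -1]
  = (13|5)    [QR: 5 ≡ 1 mod 4, sign kept]
  = (3|5)    [13 ≡ 3 mod 5]
  = (5|3)    [QR: 5 ≡ 1 mod 4, sign kept]
  = (2|3)    [5 ≡ 2 mod 3]
  = -(1|3)    [3 ≡ 3 mod 8 ⇒ (2|3) = -1]
  = -1    [(1|3) = 1]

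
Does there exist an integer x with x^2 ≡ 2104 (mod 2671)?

yes

(2104|2671)
  = (263|2671)    [2671 ≡ 7 mod 8 ⇒ (2|2671)^3 = +1]
  = -(2671|263)    [QR: both ≡ 3 mod 4, sign flips]
  = -(41|263)    [2671 ≡ 41 mod 263]
  = -(263|41)    [QR: 41 ≡ 1 mod 4, sign kept]
  = -(17|41)    [263 ≡ 17 mod 41]
  = -(41|17)    [QR: 17 ≡ 1 mod 4, sign kept]
  = -(7|17)    [41 ≡ 7 mod 17]
  = -(17|7)    [QR: 17 ≡ 1 mod 4, sign kept]
  = -(3|7)    [17 ≡ 3 mod 7]
  = (7|3)    [QR: both ≡ 3 mod 4, sign flips]
  = (1|3)    [7 ≡ 1 mod 3]
  = 1    [(1|3) = 1]
The Legendre symbol is 1, so x^2 ≡ 2104 (mod 2671) has solution.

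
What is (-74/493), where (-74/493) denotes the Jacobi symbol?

-1

(-74/493)
  = (419/493)    [-74 ≡ 419 mod 493]
  = (493/419)    [QR: 493 ≡ 1 mod 4, sign kept]
  = (74/419)    [493 ≡ 74 mod 419]
  = -(37/419)    [419 ≡ 3 mod 8 ⇒ (2/419) = -1]
  = -(419/37)    [QR: 37 ≡ 1 mod 4, sign kept]
  = -(12/37)    [419 ≡ 12 mod 37]
  = -(3/37)    [37 ≡ 5 mod 8 ⇒ (2/37)^2 = +1]
  = -(37/3)    [QR: 37 ≡ 1 mod 4, sign kept]
  = -(1/3)    [37 ≡ 1 mod 3]
  = -1    [(1/3) = 1]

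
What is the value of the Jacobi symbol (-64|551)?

-1

Reduce the numerator: -64 ≡ 487 (mod 551), so (-64|551) = (487|551).
Both 487 ≡ 3 and 551 ≡ 3 (mod 4), so reciprocity gives (487|551) = -(551|487). Reduce: 551 ≡ 64 (mod 487). Now have -(64|487).
Factor out 2: 64 = 2^6. Since 487 ≡ 7 (mod 8), (2|487) = +1, and (2|487)^6 = +1. Now have -(1|487).
(1|487) = 1. Collecting the sign factors: -1.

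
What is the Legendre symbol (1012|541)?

Reduce the numerator: 1012 ≡ 471 (mod 541), so (1012|541) = (471|541).
541 ≡ 1 (mod 4), so quadratic reciprocity gives (471|541) = (541|471). Reduce: 541 ≡ 70 (mod 471). Now have (70|471).
Factor out 2: 70 = 2·35. Since 471 ≡ 7 (mod 8), (2|471) = +1. Now have (35|471).
Both 35 ≡ 3 and 471 ≡ 3 (mod 4), so reciprocity gives (35|471) = -(471|35). Reduce: 471 ≡ 16 (mod 35). Now have -(16|35).
Factor out 2: 16 = 2^4. Since 35 ≡ 3 (mod 8), (2|35) = -1, and (2|35)^4 = +1. Now have -(1|35).
(1|35) = 1. Collecting the sign factors: -1.

-1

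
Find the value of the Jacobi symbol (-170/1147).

-1

Pull out -1: (-170/1147) = (-1/1147)·(170/1147). Since 1147 ≡ 3 (mod 4), (-1/1147) = -1. Now have -(170/1147).
Factor out 2: 170 = 2·85. Since 1147 ≡ 3 (mod 8), (2/1147) = -1. Now have (85/1147).
85 ≡ 1 (mod 4), so quadratic reciprocity gives (85/1147) = (1147/85). Reduce: 1147 ≡ 42 (mod 85). Now have (42/85).
Factor out 2: 42 = 2·21. Since 85 ≡ 5 (mod 8), (2/85) = -1. Now have -(21/85).
21 ≡ 1 (mod 4), so quadratic reciprocity gives (21/85) = (85/21). Reduce: 85 ≡ 1 (mod 21). Now have -(1/21).
(1/21) = 1. Collecting the sign factors: -1.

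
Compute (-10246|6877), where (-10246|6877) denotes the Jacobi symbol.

-1

Reduce the numerator: -10246 ≡ 3508 (mod 6877), so (-10246|6877) = (3508|6877).
Factor out 2: 3508 = 2^2·877. Since 6877 ≡ 5 (mod 8), (2|6877) = -1, and (2|6877)^2 = +1. Now have (877|6877).
877 ≡ 1 (mod 4), so quadratic reciprocity gives (877|6877) = (6877|877). Reduce: 6877 ≡ 738 (mod 877). Now have (738|877).
Factor out 2: 738 = 2·369. Since 877 ≡ 5 (mod 8), (2|877) = -1. Now have -(369|877).
369 ≡ 1 (mod 4), so quadratic reciprocity gives (369|877) = (877|369). Reduce: 877 ≡ 139 (mod 369). Now have -(139|369).
369 ≡ 1 (mod 4), so quadratic reciprocity gives (139|369) = (369|139). Reduce: 369 ≡ 91 (mod 139). Now have -(91|139).
Both 91 ≡ 3 and 139 ≡ 3 (mod 4), so reciprocity gives (91|139) = -(139|91). Reduce: 139 ≡ 48 (mod 91). Now have (48|91).
Factor out 2: 48 = 2^4·3. Since 91 ≡ 3 (mod 8), (2|91) = -1, and (2|91)^4 = +1. Now have (3|91).
Both 3 ≡ 3 and 91 ≡ 3 (mod 4), so reciprocity gives (3|91) = -(91|3). Reduce: 91 ≡ 1 (mod 3). Now have -(1|3).
(1|3) = 1. Collecting the sign factors: -1.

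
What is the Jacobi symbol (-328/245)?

Reduce the numerator: -328 ≡ 162 (mod 245), so (-328/245) = (162/245).
Factor out 2: 162 = 2·81. Since 245 ≡ 5 (mod 8), (2/245) = -1. Now have -(81/245).
81 ≡ 1 (mod 4), so quadratic reciprocity gives (81/245) = (245/81). Reduce: 245 ≡ 2 (mod 81). Now have -(2/81).
Factor out 2: 2 = 2. Since 81 ≡ 1 (mod 8), (2/81) = +1. Now have -(1/81).
(1/81) = 1. Collecting the sign factors: -1.

-1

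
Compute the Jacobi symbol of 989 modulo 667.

0

(989 / 667)
  = (322 / 667)    [989 ≡ 322 mod 667]
  = -(161 / 667)    [667 ≡ 3 mod 8 ⇒ (2 / 667) = -1]
  = -(667 / 161)    [QR: 161 ≡ 1 mod 4, sign kept]
  = -(23 / 161)    [667 ≡ 23 mod 161]
  = -(161 / 23)    [QR: 161 ≡ 1 mod 4, sign kept]
  = -(0 / 23)    [161 ≡ 0 mod 23]
  = 0    [numerator 0, gcd > 1]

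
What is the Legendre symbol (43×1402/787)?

-1

By multiplicativity, (43·1402/787) = (43/787)·(1402/787).
First factor (43/787):
Both 43 ≡ 3 and 787 ≡ 3 (mod 4), so reciprocity gives (43/787) = -(787/43). Reduce: 787 ≡ 13 (mod 43). Now have -(13/43).
13 ≡ 1 (mod 4), so quadratic reciprocity gives (13/43) = (43/13). Reduce: 43 ≡ 4 (mod 13). Now have -(4/13).
Factor out 2: 4 = 2^2. Since 13 ≡ 5 (mod 8), (2/13) = -1, and (2/13)^2 = +1. Now have -(1/13).
(1/13) = 1. Collecting the sign factors: -1.
Second factor (1402/787):
Reduce the numerator: 1402 ≡ 615 (mod 787), so (1402/787) = (615/787).
Both 615 ≡ 3 and 787 ≡ 3 (mod 4), so reciprocity gives (615/787) = -(787/615). Reduce: 787 ≡ 172 (mod 615). Now have -(172/615).
Factor out 2: 172 = 2^2·43. Since 615 ≡ 7 (mod 8), (2/615) = +1, and (2/615)^2 = +1. Now have -(43/615).
Both 43 ≡ 3 and 615 ≡ 3 (mod 4), so reciprocity gives (43/615) = -(615/43). Reduce: 615 ≡ 13 (mod 43). Now have (13/43).
13 ≡ 1 (mod 4), so quadratic reciprocity gives (13/43) = (43/13). Reduce: 43 ≡ 4 (mod 13). Now have (4/13).
Factor out 2: 4 = 2^2. Since 13 ≡ 5 (mod 8), (2/13) = -1, and (2/13)^2 = +1. Now have (1/13).
(1/13) = 1. Collecting the sign factors: 1.
Product: (-1)·(1) = -1.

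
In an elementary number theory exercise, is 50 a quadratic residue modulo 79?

(50|79)
  = (25|79)    [79 ≡ 7 mod 8 ⇒ (2|79) = +1]
  = (79|25)    [QR: 25 ≡ 1 mod 4, sign kept]
  = (4|25)    [79 ≡ 4 mod 25]
  = (1|25)    [25 ≡ 1 mod 8 ⇒ (2|25)^2 = +1]
  = 1    [(1|25) = 1]
The Legendre symbol is 1, so x^2 ≡ 50 (mod 79) has solution.

yes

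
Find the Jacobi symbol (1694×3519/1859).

By multiplicativity, (1694·3519/1859) = (1694/1859)·(3519/1859).
First factor (1694/1859):
(1694/1859)
  = -(847/1859)    [1859 ≡ 3 mod 8 ⇒ (2/1859) = -1]
  = (1859/847)    [QR: both ≡ 3 mod 4, sign flips]
  = (165/847)    [1859 ≡ 165 mod 847]
  = (847/165)    [QR: 165 ≡ 1 mod 4, sign kept]
  = (22/165)    [847 ≡ 22 mod 165]
  = -(11/165)    [165 ≡ 5 mod 8 ⇒ (2/165) = -1]
  = -(165/11)    [QR: 165 ≡ 1 mod 4, sign kept]
  = -(0/11)    [165 ≡ 0 mod 11]
  = 0    [numerator 0, gcd > 1]
Second factor (3519/1859):
(3519/1859)
  = (1660/1859)    [3519 ≡ 1660 mod 1859]
  = (415/1859)    [1859 ≡ 3 mod 8 ⇒ (2/1859)^2 = +1]
  = -(1859/415)    [QR: both ≡ 3 mod 4, sign flips]
  = -(199/415)    [1859 ≡ 199 mod 415]
  = (415/199)    [QR: both ≡ 3 mod 4, sign flips]
  = (17/199)    [415 ≡ 17 mod 199]
  = (199/17)    [QR: 17 ≡ 1 mod 4, sign kept]
  = (12/17)    [199 ≡ 12 mod 17]
  = (3/17)    [17 ≡ 1 mod 8 ⇒ (2/17)^2 = +1]
  = (17/3)    [QR: 17 ≡ 1 mod 4, sign kept]
  = (2/3)    [17 ≡ 2 mod 3]
  = -(1/3)    [3 ≡ 3 mod 8 ⇒ (2/3) = -1]
  = -1    [(1/3) = 1]
Product: (0)·(-1) = 0.

0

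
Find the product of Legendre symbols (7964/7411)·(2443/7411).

By multiplicativity, (7964·2443/7411) = (7964/7411)·(2443/7411).
First factor (7964/7411):
Reduce the numerator: 7964 ≡ 553 (mod 7411), so (7964/7411) = (553/7411).
553 ≡ 1 (mod 4), so quadratic reciprocity gives (553/7411) = (7411/553). Reduce: 7411 ≡ 222 (mod 553). Now have (222/553).
Factor out 2: 222 = 2·111. Since 553 ≡ 1 (mod 8), (2/553) = +1. Now have (111/553).
553 ≡ 1 (mod 4), so quadratic reciprocity gives (111/553) = (553/111). Reduce: 553 ≡ 109 (mod 111). Now have (109/111).
109 ≡ 1 (mod 4), so quadratic reciprocity gives (109/111) = (111/109). Reduce: 111 ≡ 2 (mod 109). Now have (2/109).
Factor out 2: 2 = 2. Since 109 ≡ 5 (mod 8), (2/109) = -1. Now have -(1/109).
(1/109) = 1. Collecting the sign factors: -1.
Second factor (2443/7411):
Both 2443 ≡ 3 and 7411 ≡ 3 (mod 4), so reciprocity gives (2443/7411) = -(7411/2443). Reduce: 7411 ≡ 82 (mod 2443). Now have -(82/2443).
Factor out 2: 82 = 2·41. Since 2443 ≡ 3 (mod 8), (2/2443) = -1. Now have (41/2443).
41 ≡ 1 (mod 4), so quadratic reciprocity gives (41/2443) = (2443/41). Reduce: 2443 ≡ 24 (mod 41). Now have (24/41).
Factor out 2: 24 = 2^3·3. Since 41 ≡ 1 (mod 8), (2/41) = +1, and (2/41)^3 = +1. Now have (3/41).
41 ≡ 1 (mod 4), so quadratic reciprocity gives (3/41) = (41/3). Reduce: 41 ≡ 2 (mod 3). Now have (2/3).
Factor out 2: 2 = 2. Since 3 ≡ 3 (mod 8), (2/3) = -1. Now have -(1/3).
(1/3) = 1. Collecting the sign factors: -1.
Product: (-1)·(-1) = 1.

1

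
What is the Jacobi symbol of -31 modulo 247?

(-31|247)
  = (216|247)    [-31 ≡ 216 mod 247]
  = (27|247)    [247 ≡ 7 mod 8 ⇒ (2|247)^3 = +1]
  = -(247|27)    [QR: both ≡ 3 mod 4, sign flips]
  = -(4|27)    [247 ≡ 4 mod 27]
  = -(1|27)    [27 ≡ 3 mod 8 ⇒ (2|27)^2 = +1]
  = -1    [(1|27) = 1]

-1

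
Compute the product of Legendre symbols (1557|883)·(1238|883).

1

By multiplicativity, (1557·1238|883) = (1557|883)·(1238|883).
First factor (1557|883):
(1557|883)
  = (674|883)    [1557 ≡ 674 mod 883]
  = -(337|883)    [883 ≡ 3 mod 8 ⇒ (2|883) = -1]
  = -(883|337)    [QR: 337 ≡ 1 mod 4, sign kept]
  = -(209|337)    [883 ≡ 209 mod 337]
  = -(337|209)    [QR: 209 ≡ 1 mod 4, sign kept]
  = -(128|209)    [337 ≡ 128 mod 209]
  = -(1|209)    [209 ≡ 1 mod 8 ⇒ (2|209)^7 = +1]
  = -1    [(1|209) = 1]
Second factor (1238|883):
(1238|883)
  = (355|883)    [1238 ≡ 355 mod 883]
  = -(883|355)    [QR: both ≡ 3 mod 4, sign flips]
  = -(173|355)    [883 ≡ 173 mod 355]
  = -(355|173)    [QR: 173 ≡ 1 mod 4, sign kept]
  = -(9|173)    [355 ≡ 9 mod 173]
  = -(173|9)    [QR: 9 ≡ 1 mod 4, sign kept]
  = -(2|9)    [173 ≡ 2 mod 9]
  = -(1|9)    [9 ≡ 1 mod 8 ⇒ (2|9) = +1]
  = -1    [(1|9) = 1]
Product: (-1)·(-1) = 1.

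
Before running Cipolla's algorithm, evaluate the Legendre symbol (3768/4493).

-1

(3768/4493)
  = -(471/4493)    [4493 ≡ 5 mod 8 ⇒ (2/4493)^3 = -1]
  = -(4493/471)    [QR: 4493 ≡ 1 mod 4, sign kept]
  = -(254/471)    [4493 ≡ 254 mod 471]
  = -(127/471)    [471 ≡ 7 mod 8 ⇒ (2/471) = +1]
  = (471/127)    [QR: both ≡ 3 mod 4, sign flips]
  = (90/127)    [471 ≡ 90 mod 127]
  = (45/127)    [127 ≡ 7 mod 8 ⇒ (2/127) = +1]
  = (127/45)    [QR: 45 ≡ 1 mod 4, sign kept]
  = (37/45)    [127 ≡ 37 mod 45]
  = (45/37)    [QR: 37 ≡ 1 mod 4, sign kept]
  = (8/37)    [45 ≡ 8 mod 37]
  = -(1/37)    [37 ≡ 5 mod 8 ⇒ (2/37)^3 = -1]
  = -1    [(1/37) = 1]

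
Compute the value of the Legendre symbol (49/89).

1

49 ≡ 1 (mod 4), so quadratic reciprocity gives (49/89) = (89/49). Reduce: 89 ≡ 40 (mod 49). Now have (40/49).
Factor out 2: 40 = 2^3·5. Since 49 ≡ 1 (mod 8), (2/49) = +1, and (2/49)^3 = +1. Now have (5/49).
5 ≡ 1 (mod 4), so quadratic reciprocity gives (5/49) = (49/5). Reduce: 49 ≡ 4 (mod 5). Now have (4/5).
Factor out 2: 4 = 2^2. Since 5 ≡ 5 (mod 8), (2/5) = -1, and (2/5)^2 = +1. Now have (1/5).
(1/5) = 1. Collecting the sign factors: 1.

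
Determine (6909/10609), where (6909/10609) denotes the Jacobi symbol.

6909 ≡ 1 (mod 4), so quadratic reciprocity gives (6909/10609) = (10609/6909). Reduce: 10609 ≡ 3700 (mod 6909). Now have (3700/6909).
Factor out 2: 3700 = 2^2·925. Since 6909 ≡ 5 (mod 8), (2/6909) = -1, and (2/6909)^2 = +1. Now have (925/6909).
925 ≡ 1 (mod 4), so quadratic reciprocity gives (925/6909) = (6909/925). Reduce: 6909 ≡ 434 (mod 925). Now have (434/925).
Factor out 2: 434 = 2·217. Since 925 ≡ 5 (mod 8), (2/925) = -1. Now have -(217/925).
217 ≡ 1 (mod 4), so quadratic reciprocity gives (217/925) = (925/217). Reduce: 925 ≡ 57 (mod 217). Now have -(57/217).
57 ≡ 1 (mod 4), so quadratic reciprocity gives (57/217) = (217/57). Reduce: 217 ≡ 46 (mod 57). Now have -(46/57).
Factor out 2: 46 = 2·23. Since 57 ≡ 1 (mod 8), (2/57) = +1. Now have -(23/57).
57 ≡ 1 (mod 4), so quadratic reciprocity gives (23/57) = (57/23). Reduce: 57 ≡ 11 (mod 23). Now have -(11/23).
Both 11 ≡ 3 and 23 ≡ 3 (mod 4), so reciprocity gives (11/23) = -(23/11). Reduce: 23 ≡ 1 (mod 11). Now have (1/11).
(1/11) = 1. Collecting the sign factors: 1.

1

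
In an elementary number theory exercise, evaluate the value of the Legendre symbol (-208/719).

(-208/719)
  = -(208/719)    [719 ≡ 3 mod 4 ⇒ (-1/719) = -1]
  = -(13/719)    [719 ≡ 7 mod 8 ⇒ (2/719)^4 = +1]
  = -(719/13)    [QR: 13 ≡ 1 mod 4, sign kept]
  = -(4/13)    [719 ≡ 4 mod 13]
  = -(1/13)    [13 ≡ 5 mod 8 ⇒ (2/13)^2 = +1]
  = -1    [(1/13) = 1]

-1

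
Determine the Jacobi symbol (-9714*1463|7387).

By multiplicativity, (-9714·1463|7387) = (-9714|7387)·(1463|7387).
First factor (-9714|7387):
(-9714|7387)
  = (5060|7387)    [-9714 ≡ 5060 mod 7387]
  = (1265|7387)    [7387 ≡ 3 mod 8 ⇒ (2|7387)^2 = +1]
  = (7387|1265)    [QR: 1265 ≡ 1 mod 4, sign kept]
  = (1062|1265)    [7387 ≡ 1062 mod 1265]
  = (531|1265)    [1265 ≡ 1 mod 8 ⇒ (2|1265) = +1]
  = (1265|531)    [QR: 1265 ≡ 1 mod 4, sign kept]
  = (203|531)    [1265 ≡ 203 mod 531]
  = -(531|203)    [QR: both ≡ 3 mod 4, sign flips]
  = -(125|203)    [531 ≡ 125 mod 203]
  = -(203|125)    [QR: 125 ≡ 1 mod 4, sign kept]
  = -(78|125)    [203 ≡ 78 mod 125]
  = (39|125)    [125 ≡ 5 mod 8 ⇒ (2|125) = -1]
  = (125|39)    [QR: 125 ≡ 1 mod 4, sign kept]
  = (8|39)    [125 ≡ 8 mod 39]
  = (1|39)    [39 ≡ 7 mod 8 ⇒ (2|39)^3 = +1]
  = 1    [(1|39) = 1]
Second factor (1463|7387):
(1463|7387)
  = -(7387|1463)    [QR: both ≡ 3 mod 4, sign flips]
  = -(72|1463)    [7387 ≡ 72 mod 1463]
  = -(9|1463)    [1463 ≡ 7 mod 8 ⇒ (2|1463)^3 = +1]
  = -(1463|9)    [QR: 9 ≡ 1 mod 4, sign kept]
  = -(5|9)    [1463 ≡ 5 mod 9]
  = -(9|5)    [QR: 5 ≡ 1 mod 4, sign kept]
  = -(4|5)    [9 ≡ 4 mod 5]
  = -(1|5)    [5 ≡ 5 mod 8 ⇒ (2|5)^2 = +1]
  = -1    [(1|5) = 1]
Product: (1)·(-1) = -1.

-1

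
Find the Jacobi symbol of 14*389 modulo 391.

By multiplicativity, (14·389/391) = (14/391)·(389/391).
First factor (14/391):
Factor out 2: 14 = 2·7. Since 391 ≡ 7 (mod 8), (2/391) = +1. Now have (7/391).
Both 7 ≡ 3 and 391 ≡ 3 (mod 4), so reciprocity gives (7/391) = -(391/7). Reduce: 391 ≡ 6 (mod 7). Now have -(6/7).
Factor out 2: 6 = 2·3. Since 7 ≡ 7 (mod 8), (2/7) = +1. Now have -(3/7).
Both 3 ≡ 3 and 7 ≡ 3 (mod 4), so reciprocity gives (3/7) = -(7/3). Reduce: 7 ≡ 1 (mod 3). Now have (1/3).
(1/3) = 1. Collecting the sign factors: 1.
Second factor (389/391):
389 ≡ 1 (mod 4), so quadratic reciprocity gives (389/391) = (391/389). Reduce: 391 ≡ 2 (mod 389). Now have (2/389).
Factor out 2: 2 = 2. Since 389 ≡ 5 (mod 8), (2/389) = -1. Now have -(1/389).
(1/389) = 1. Collecting the sign factors: -1.
Product: (1)·(-1) = -1.

-1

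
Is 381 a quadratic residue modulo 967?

no

(381/967)
  = (967/381)    [QR: 381 ≡ 1 mod 4, sign kept]
  = (205/381)    [967 ≡ 205 mod 381]
  = (381/205)    [QR: 205 ≡ 1 mod 4, sign kept]
  = (176/205)    [381 ≡ 176 mod 205]
  = (11/205)    [205 ≡ 5 mod 8 ⇒ (2/205)^4 = +1]
  = (205/11)    [QR: 205 ≡ 1 mod 4, sign kept]
  = (7/11)    [205 ≡ 7 mod 11]
  = -(11/7)    [QR: both ≡ 3 mod 4, sign flips]
  = -(4/7)    [11 ≡ 4 mod 7]
  = -(1/7)    [7 ≡ 7 mod 8 ⇒ (2/7)^2 = +1]
  = -1    [(1/7) = 1]
(381/967) = -1, and 967 is prime, so 381 is not a quadratic residue mod 967.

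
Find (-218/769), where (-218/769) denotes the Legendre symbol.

(-218/769)
  = (551/769)    [-218 ≡ 551 mod 769]
  = (769/551)    [QR: 769 ≡ 1 mod 4, sign kept]
  = (218/551)    [769 ≡ 218 mod 551]
  = (109/551)    [551 ≡ 7 mod 8 ⇒ (2/551) = +1]
  = (551/109)    [QR: 109 ≡ 1 mod 4, sign kept]
  = (6/109)    [551 ≡ 6 mod 109]
  = -(3/109)    [109 ≡ 5 mod 8 ⇒ (2/109) = -1]
  = -(109/3)    [QR: 109 ≡ 1 mod 4, sign kept]
  = -(1/3)    [109 ≡ 1 mod 3]
  = -1    [(1/3) = 1]

-1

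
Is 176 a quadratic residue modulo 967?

yes

Factor out 2: 176 = 2^4·11. Since 967 ≡ 7 (mod 8), (2|967) = +1, and (2|967)^4 = +1. Now have (11|967).
Both 11 ≡ 3 and 967 ≡ 3 (mod 4), so reciprocity gives (11|967) = -(967|11). Reduce: 967 ≡ 10 (mod 11). Now have -(10|11).
Factor out 2: 10 = 2·5. Since 11 ≡ 3 (mod 8), (2|11) = -1. Now have (5|11).
5 ≡ 1 (mod 4), so quadratic reciprocity gives (5|11) = (11|5). Reduce: 11 ≡ 1 (mod 5). Now have (1|5).
(1|5) = 1. Collecting the sign factors: 1.
(176|967) = 1, and 967 is prime, so 176 is a quadratic residue mod 967.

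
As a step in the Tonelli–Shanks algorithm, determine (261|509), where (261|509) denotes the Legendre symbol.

(261|509)
  = (509|261)    [QR: 261 ≡ 1 mod 4, sign kept]
  = (248|261)    [509 ≡ 248 mod 261]
  = -(31|261)    [261 ≡ 5 mod 8 ⇒ (2|261)^3 = -1]
  = -(261|31)    [QR: 261 ≡ 1 mod 4, sign kept]
  = -(13|31)    [261 ≡ 13 mod 31]
  = -(31|13)    [QR: 13 ≡ 1 mod 4, sign kept]
  = -(5|13)    [31 ≡ 5 mod 13]
  = -(13|5)    [QR: 5 ≡ 1 mod 4, sign kept]
  = -(3|5)    [13 ≡ 3 mod 5]
  = -(5|3)    [QR: 5 ≡ 1 mod 4, sign kept]
  = -(2|3)    [5 ≡ 2 mod 3]
  = (1|3)    [3 ≡ 3 mod 8 ⇒ (2|3) = -1]
  = 1    [(1|3) = 1]

1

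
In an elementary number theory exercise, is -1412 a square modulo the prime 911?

yes

Reduce the numerator: -1412 ≡ 410 (mod 911), so (-1412|911) = (410|911).
Factor out 2: 410 = 2·205. Since 911 ≡ 7 (mod 8), (2|911) = +1. Now have (205|911).
205 ≡ 1 (mod 4), so quadratic reciprocity gives (205|911) = (911|205). Reduce: 911 ≡ 91 (mod 205). Now have (91|205).
205 ≡ 1 (mod 4), so quadratic reciprocity gives (91|205) = (205|91). Reduce: 205 ≡ 23 (mod 91). Now have (23|91).
Both 23 ≡ 3 and 91 ≡ 3 (mod 4), so reciprocity gives (23|91) = -(91|23). Reduce: 91 ≡ 22 (mod 23). Now have -(22|23).
Factor out 2: 22 = 2·11. Since 23 ≡ 7 (mod 8), (2|23) = +1. Now have -(11|23).
Both 11 ≡ 3 and 23 ≡ 3 (mod 4), so reciprocity gives (11|23) = -(23|11). Reduce: 23 ≡ 1 (mod 11). Now have (1|11).
(1|11) = 1. Collecting the sign factors: 1.
The Legendre symbol is 1, so x^2 ≡ -1412 (mod 911) has solution.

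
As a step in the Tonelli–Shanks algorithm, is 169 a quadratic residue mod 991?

169 ≡ 1 (mod 4), so quadratic reciprocity gives (169|991) = (991|169). Reduce: 991 ≡ 146 (mod 169). Now have (146|169).
Factor out 2: 146 = 2·73. Since 169 ≡ 1 (mod 8), (2|169) = +1. Now have (73|169).
73 ≡ 1 (mod 4), so quadratic reciprocity gives (73|169) = (169|73). Reduce: 169 ≡ 23 (mod 73). Now have (23|73).
73 ≡ 1 (mod 4), so quadratic reciprocity gives (23|73) = (73|23). Reduce: 73 ≡ 4 (mod 23). Now have (4|23).
Factor out 2: 4 = 2^2. Since 23 ≡ 7 (mod 8), (2|23) = +1, and (2|23)^2 = +1. Now have (1|23).
(1|23) = 1. Collecting the sign factors: 1.
(169|991) = 1, and 991 is prime, so 169 is a quadratic residue mod 991.

yes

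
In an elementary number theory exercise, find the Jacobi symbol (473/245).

(473/245)
  = (228/245)    [473 ≡ 228 mod 245]
  = (57/245)    [245 ≡ 5 mod 8 ⇒ (2/245)^2 = +1]
  = (245/57)    [QR: 57 ≡ 1 mod 4, sign kept]
  = (17/57)    [245 ≡ 17 mod 57]
  = (57/17)    [QR: 17 ≡ 1 mod 4, sign kept]
  = (6/17)    [57 ≡ 6 mod 17]
  = (3/17)    [17 ≡ 1 mod 8 ⇒ (2/17) = +1]
  = (17/3)    [QR: 17 ≡ 1 mod 4, sign kept]
  = (2/3)    [17 ≡ 2 mod 3]
  = -(1/3)    [3 ≡ 3 mod 8 ⇒ (2/3) = -1]
  = -1    [(1/3) = 1]

-1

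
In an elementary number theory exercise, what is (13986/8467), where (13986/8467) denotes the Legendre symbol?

Reduce the numerator: 13986 ≡ 5519 (mod 8467), so (13986/8467) = (5519/8467).
Both 5519 ≡ 3 and 8467 ≡ 3 (mod 4), so reciprocity gives (5519/8467) = -(8467/5519). Reduce: 8467 ≡ 2948 (mod 5519). Now have -(2948/5519).
Factor out 2: 2948 = 2^2·737. Since 5519 ≡ 7 (mod 8), (2/5519) = +1, and (2/5519)^2 = +1. Now have -(737/5519).
737 ≡ 1 (mod 4), so quadratic reciprocity gives (737/5519) = (5519/737). Reduce: 5519 ≡ 360 (mod 737). Now have -(360/737).
Factor out 2: 360 = 2^3·45. Since 737 ≡ 1 (mod 8), (2/737) = +1, and (2/737)^3 = +1. Now have -(45/737).
45 ≡ 1 (mod 4), so quadratic reciprocity gives (45/737) = (737/45). Reduce: 737 ≡ 17 (mod 45). Now have -(17/45).
17 ≡ 1 (mod 4), so quadratic reciprocity gives (17/45) = (45/17). Reduce: 45 ≡ 11 (mod 17). Now have -(11/17).
17 ≡ 1 (mod 4), so quadratic reciprocity gives (11/17) = (17/11). Reduce: 17 ≡ 6 (mod 11). Now have -(6/11).
Factor out 2: 6 = 2·3. Since 11 ≡ 3 (mod 8), (2/11) = -1. Now have (3/11).
Both 3 ≡ 3 and 11 ≡ 3 (mod 4), so reciprocity gives (3/11) = -(11/3). Reduce: 11 ≡ 2 (mod 3). Now have -(2/3).
Factor out 2: 2 = 2. Since 3 ≡ 3 (mod 8), (2/3) = -1. Now have (1/3).
(1/3) = 1. Collecting the sign factors: 1.

1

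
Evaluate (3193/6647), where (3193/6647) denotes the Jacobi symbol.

-1

3193 ≡ 1 (mod 4), so quadratic reciprocity gives (3193/6647) = (6647/3193). Reduce: 6647 ≡ 261 (mod 3193). Now have (261/3193).
261 ≡ 1 (mod 4), so quadratic reciprocity gives (261/3193) = (3193/261). Reduce: 3193 ≡ 61 (mod 261). Now have (61/261).
61 ≡ 1 (mod 4), so quadratic reciprocity gives (61/261) = (261/61). Reduce: 261 ≡ 17 (mod 61). Now have (17/61).
17 ≡ 1 (mod 4), so quadratic reciprocity gives (17/61) = (61/17). Reduce: 61 ≡ 10 (mod 17). Now have (10/17).
Factor out 2: 10 = 2·5. Since 17 ≡ 1 (mod 8), (2/17) = +1. Now have (5/17).
5 ≡ 1 (mod 4), so quadratic reciprocity gives (5/17) = (17/5). Reduce: 17 ≡ 2 (mod 5). Now have (2/5).
Factor out 2: 2 = 2. Since 5 ≡ 5 (mod 8), (2/5) = -1. Now have -(1/5).
(1/5) = 1. Collecting the sign factors: -1.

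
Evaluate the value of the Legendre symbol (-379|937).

1

Reduce the numerator: -379 ≡ 558 (mod 937), so (-379|937) = (558|937).
Factor out 2: 558 = 2·279. Since 937 ≡ 1 (mod 8), (2|937) = +1. Now have (279|937).
937 ≡ 1 (mod 4), so quadratic reciprocity gives (279|937) = (937|279). Reduce: 937 ≡ 100 (mod 279). Now have (100|279).
Factor out 2: 100 = 2^2·25. Since 279 ≡ 7 (mod 8), (2|279) = +1, and (2|279)^2 = +1. Now have (25|279).
25 ≡ 1 (mod 4), so quadratic reciprocity gives (25|279) = (279|25). Reduce: 279 ≡ 4 (mod 25). Now have (4|25).
Factor out 2: 4 = 2^2. Since 25 ≡ 1 (mod 8), (2|25) = +1, and (2|25)^2 = +1. Now have (1|25).
(1|25) = 1. Collecting the sign factors: 1.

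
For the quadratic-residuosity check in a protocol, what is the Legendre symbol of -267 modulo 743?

(-267 / 743)
  = -(267 / 743)    [743 ≡ 3 mod 4 ⇒ (-1 / 743) = -1]
  = (743 / 267)    [QR: both ≡ 3 mod 4, sign flips]
  = (209 / 267)    [743 ≡ 209 mod 267]
  = (267 / 209)    [QR: 209 ≡ 1 mod 4, sign kept]
  = (58 / 209)    [267 ≡ 58 mod 209]
  = (29 / 209)    [209 ≡ 1 mod 8 ⇒ (2 / 209) = +1]
  = (209 / 29)    [QR: 29 ≡ 1 mod 4, sign kept]
  = (6 / 29)    [209 ≡ 6 mod 29]
  = -(3 / 29)    [29 ≡ 5 mod 8 ⇒ (2 / 29) = -1]
  = -(29 / 3)    [QR: 29 ≡ 1 mod 4, sign kept]
  = -(2 / 3)    [29 ≡ 2 mod 3]
  = (1 / 3)    [3 ≡ 3 mod 8 ⇒ (2 / 3) = -1]
  = 1    [(1 / 3) = 1]

1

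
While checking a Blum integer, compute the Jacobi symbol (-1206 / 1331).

Reduce the numerator: -1206 ≡ 125 (mod 1331), so (-1206 / 1331) = (125 / 1331).
125 ≡ 1 (mod 4), so quadratic reciprocity gives (125 / 1331) = (1331 / 125). Reduce: 1331 ≡ 81 (mod 125). Now have (81 / 125).
81 ≡ 1 (mod 4), so quadratic reciprocity gives (81 / 125) = (125 / 81). Reduce: 125 ≡ 44 (mod 81). Now have (44 / 81).
Factor out 2: 44 = 2^2·11. Since 81 ≡ 1 (mod 8), (2 / 81) = +1, and (2 / 81)^2 = +1. Now have (11 / 81).
81 ≡ 1 (mod 4), so quadratic reciprocity gives (11 / 81) = (81 / 11). Reduce: 81 ≡ 4 (mod 11). Now have (4 / 11).
Factor out 2: 4 = 2^2. Since 11 ≡ 3 (mod 8), (2 / 11) = -1, and (2 / 11)^2 = +1. Now have (1 / 11).
(1 / 11) = 1. Collecting the sign factors: 1.

1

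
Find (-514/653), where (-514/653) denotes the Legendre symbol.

Reduce the numerator: -514 ≡ 139 (mod 653), so (-514/653) = (139/653).
653 ≡ 1 (mod 4), so quadratic reciprocity gives (139/653) = (653/139). Reduce: 653 ≡ 97 (mod 139). Now have (97/139).
97 ≡ 1 (mod 4), so quadratic reciprocity gives (97/139) = (139/97). Reduce: 139 ≡ 42 (mod 97). Now have (42/97).
Factor out 2: 42 = 2·21. Since 97 ≡ 1 (mod 8), (2/97) = +1. Now have (21/97).
21 ≡ 1 (mod 4), so quadratic reciprocity gives (21/97) = (97/21). Reduce: 97 ≡ 13 (mod 21). Now have (13/21).
13 ≡ 1 (mod 4), so quadratic reciprocity gives (13/21) = (21/13). Reduce: 21 ≡ 8 (mod 13). Now have (8/13).
Factor out 2: 8 = 2^3. Since 13 ≡ 5 (mod 8), (2/13) = -1, and (2/13)^3 = -1. Now have -(1/13).
(1/13) = 1. Collecting the sign factors: -1.

-1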